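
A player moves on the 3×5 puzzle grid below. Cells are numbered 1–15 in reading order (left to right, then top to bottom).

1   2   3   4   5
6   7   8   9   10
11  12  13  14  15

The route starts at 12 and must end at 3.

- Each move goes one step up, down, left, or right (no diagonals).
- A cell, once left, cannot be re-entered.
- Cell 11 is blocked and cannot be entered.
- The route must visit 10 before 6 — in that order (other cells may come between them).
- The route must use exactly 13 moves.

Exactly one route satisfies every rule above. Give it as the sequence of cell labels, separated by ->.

12 -> 13 -> 14 -> 15 -> 10 -> 5 -> 4 -> 9 -> 8 -> 7 -> 6 -> 1 -> 2 -> 3

The waypoints must appear in the order 10, 6, with no cell reused.
Route from 12: right 3 to 15, up 2 to 5, left 1 to 4, down 1 to 9, left 3 to 6, up 1 to 1, right 2 to 3 — 13 moves in all.
Check: order respected (10 at step 4, 6 at step 10); 13 moves as required.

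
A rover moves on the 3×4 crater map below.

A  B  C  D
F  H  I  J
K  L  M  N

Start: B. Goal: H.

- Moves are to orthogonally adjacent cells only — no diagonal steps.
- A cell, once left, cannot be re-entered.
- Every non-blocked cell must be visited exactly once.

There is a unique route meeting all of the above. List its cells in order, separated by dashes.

Need to visit all 12 open cells exactly once, starting at B and ending at H.
Cell D has only two open neighbours (J and C), so the path must pass straight through it: one of those is the cell it's entered from and the other is where it exits.
Route from B: left to A, 2× down (reaching K), 3× right (reaching N), 2× up (reaching D), left to C, down to I, left to H — 11 moves in all.
Check: all 12 open cells covered.

B - A - F - K - L - M - N - J - D - C - I - H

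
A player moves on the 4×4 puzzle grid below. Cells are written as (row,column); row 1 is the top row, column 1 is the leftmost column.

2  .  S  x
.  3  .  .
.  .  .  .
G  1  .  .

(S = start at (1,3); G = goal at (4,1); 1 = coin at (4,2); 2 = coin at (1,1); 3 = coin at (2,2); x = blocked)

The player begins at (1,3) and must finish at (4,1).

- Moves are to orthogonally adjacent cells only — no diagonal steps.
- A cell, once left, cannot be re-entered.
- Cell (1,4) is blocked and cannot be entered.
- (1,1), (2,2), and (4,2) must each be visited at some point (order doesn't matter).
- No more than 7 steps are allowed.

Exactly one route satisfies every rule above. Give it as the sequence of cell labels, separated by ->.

The budget equals the shortest possible length, so every move has to be on a shortest route through the required cells.
Route from (1,3): 2× left (reaching (1,1)), down to (2,1), right to (2,2), 2× down (reaching (4,2)), left to (4,1) — 7 moves in all.
Check: all required cells visited; 7 ≤ 7 moves.

(1,3) -> (1,2) -> (1,1) -> (2,1) -> (2,2) -> (3,2) -> (4,2) -> (4,1)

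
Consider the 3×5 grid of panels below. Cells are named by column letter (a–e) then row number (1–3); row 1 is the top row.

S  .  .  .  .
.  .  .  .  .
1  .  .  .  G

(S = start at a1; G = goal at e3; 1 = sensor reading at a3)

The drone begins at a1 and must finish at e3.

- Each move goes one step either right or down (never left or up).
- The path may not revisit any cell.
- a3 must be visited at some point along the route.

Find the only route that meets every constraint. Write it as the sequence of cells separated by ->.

a1 -> a2 -> a3 -> b3 -> c3 -> d3 -> e3

Moves only go right or down, so the column and row indices never decrease.
Route from a1: down 2 to a3, right 4 to e3 — 6 moves in all.
Check: all required cells visited.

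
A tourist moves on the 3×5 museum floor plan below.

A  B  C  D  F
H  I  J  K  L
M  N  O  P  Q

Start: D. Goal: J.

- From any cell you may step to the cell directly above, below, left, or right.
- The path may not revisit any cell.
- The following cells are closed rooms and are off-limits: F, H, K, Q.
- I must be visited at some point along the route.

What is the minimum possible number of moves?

Any route passes through I somewhere between D and J. Summing Manhattan distances along the two legs (D → I → J) gives a lower bound of 3 + 1 = 4 moves.
A route of 4 moves achieves this: D → C → B → I → J.
Since 4 matches the lower bound, it is optimal.

4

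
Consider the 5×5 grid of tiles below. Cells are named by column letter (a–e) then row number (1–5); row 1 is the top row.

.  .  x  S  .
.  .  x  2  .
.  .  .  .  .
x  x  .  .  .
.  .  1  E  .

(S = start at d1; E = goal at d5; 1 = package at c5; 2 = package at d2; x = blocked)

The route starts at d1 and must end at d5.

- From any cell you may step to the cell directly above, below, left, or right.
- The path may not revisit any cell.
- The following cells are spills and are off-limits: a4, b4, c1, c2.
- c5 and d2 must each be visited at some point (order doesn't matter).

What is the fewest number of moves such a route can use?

6

Any route passes through c5 and d2 in some order between d1 and d5. Summing Manhattan distances along each leg and taking the cheapest ordering (d1 → d2 → c5 → d5) gives a lower bound of 1 + 4 + 1 = 6 moves.
A route of 6 moves achieves this: d1 → d2 → d3 → d4 → c4 → c5 → d5.
Since 6 matches the lower bound, it is optimal.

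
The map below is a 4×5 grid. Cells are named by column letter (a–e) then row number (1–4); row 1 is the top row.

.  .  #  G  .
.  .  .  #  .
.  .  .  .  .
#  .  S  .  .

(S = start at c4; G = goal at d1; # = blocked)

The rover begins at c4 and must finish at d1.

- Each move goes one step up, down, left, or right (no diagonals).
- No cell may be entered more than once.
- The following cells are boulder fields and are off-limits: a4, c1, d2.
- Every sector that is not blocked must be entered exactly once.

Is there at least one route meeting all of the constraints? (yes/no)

One route that works: c4 → b4 → b3 → a3 → a2 → a1 → b1 → b2 → c2 → c3 → d3 → d4 → e4 → e3 → e2 → e1 → d1.

yes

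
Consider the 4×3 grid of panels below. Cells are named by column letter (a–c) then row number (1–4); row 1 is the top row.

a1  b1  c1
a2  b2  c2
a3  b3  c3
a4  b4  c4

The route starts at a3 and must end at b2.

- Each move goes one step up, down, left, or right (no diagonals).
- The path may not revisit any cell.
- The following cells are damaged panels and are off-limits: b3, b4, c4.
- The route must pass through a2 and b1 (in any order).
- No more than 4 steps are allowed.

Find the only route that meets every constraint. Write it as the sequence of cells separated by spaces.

a3 a2 a1 b1 b2

Any route must reach a2 and b1 and still end at b2 within 4 moves, so the order of the required stops is forced.
Route from a3: up 2 to a1, right 1 to b1, down 1 to b2 — 4 moves in all.
Check: all required cells visited; 4 ≤ 4 moves.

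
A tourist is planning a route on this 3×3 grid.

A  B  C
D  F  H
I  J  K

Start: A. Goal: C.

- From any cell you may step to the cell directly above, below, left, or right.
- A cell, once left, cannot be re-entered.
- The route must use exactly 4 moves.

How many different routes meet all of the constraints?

Need simple routes of exactly 4 moves from A to C (Manhattan distance 2, so 1 moves are spent on a detour and 1 undoing it).
Enumerating: A D F B C | A D F H C | A B F H C.
That gives 3 routes.

3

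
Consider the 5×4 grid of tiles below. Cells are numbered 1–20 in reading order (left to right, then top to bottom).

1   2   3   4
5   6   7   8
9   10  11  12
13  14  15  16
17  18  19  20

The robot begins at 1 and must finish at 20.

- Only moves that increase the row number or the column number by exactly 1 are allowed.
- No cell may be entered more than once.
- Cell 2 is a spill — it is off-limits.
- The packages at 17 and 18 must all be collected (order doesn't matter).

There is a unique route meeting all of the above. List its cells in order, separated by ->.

Moves only go right or down, so the column and row indices never decrease.
Route from 1: down 4 to 17, right 3 to 20 — 7 moves in all.
Check: all required cells visited.

1 -> 5 -> 9 -> 13 -> 17 -> 18 -> 19 -> 20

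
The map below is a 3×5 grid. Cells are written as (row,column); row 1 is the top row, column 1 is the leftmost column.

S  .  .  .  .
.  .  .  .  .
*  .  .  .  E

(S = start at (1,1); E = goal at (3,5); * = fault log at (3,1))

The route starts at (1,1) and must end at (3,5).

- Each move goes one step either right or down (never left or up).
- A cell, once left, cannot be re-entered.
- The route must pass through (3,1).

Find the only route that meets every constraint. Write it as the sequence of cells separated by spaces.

Moves only go right or down, so the column and row indices never decrease.
Route from (1,1): 2× down (reaching (3,1)), 4× right (reaching (3,5)) — 6 moves in all.
Check: all required cells visited.

(1,1) (2,1) (3,1) (3,2) (3,3) (3,4) (3,5)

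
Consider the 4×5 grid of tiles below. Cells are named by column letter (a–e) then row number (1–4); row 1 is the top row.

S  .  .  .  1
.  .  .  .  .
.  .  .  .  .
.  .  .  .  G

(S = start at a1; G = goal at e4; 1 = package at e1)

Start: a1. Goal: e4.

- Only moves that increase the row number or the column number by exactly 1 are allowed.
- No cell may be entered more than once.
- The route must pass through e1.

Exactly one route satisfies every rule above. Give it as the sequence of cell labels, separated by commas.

Moves only go right or down, so the column and row indices never decrease.
Route from a1: 4× right (reaching e1), 3× down (reaching e4) — 7 moves in all.
Check: all required cells visited.

a1, b1, c1, d1, e1, e2, e3, e4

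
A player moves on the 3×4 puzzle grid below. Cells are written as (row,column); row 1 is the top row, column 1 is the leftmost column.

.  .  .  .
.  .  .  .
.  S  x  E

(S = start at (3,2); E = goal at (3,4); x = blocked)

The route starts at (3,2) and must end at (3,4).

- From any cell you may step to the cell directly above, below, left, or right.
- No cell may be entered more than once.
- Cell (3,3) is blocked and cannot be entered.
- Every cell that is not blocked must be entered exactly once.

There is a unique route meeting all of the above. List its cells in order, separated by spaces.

(3,2) (3,1) (2,1) (1,1) (1,2) (2,2) (2,3) (1,3) (1,4) (2,4) (3,4)

Need to visit all 11 open cells exactly once, starting at (3,2) and ending at (3,4).
Route from (3,2): left 1 to (3,1), up 2 to (1,1), right 1 to (1,2), down 1 to (2,2), right 1 to (2,3), up 1 to (1,3), right 1 to (1,4), down 2 to (3,4) — 10 moves in all.
Check: all 11 open cells covered.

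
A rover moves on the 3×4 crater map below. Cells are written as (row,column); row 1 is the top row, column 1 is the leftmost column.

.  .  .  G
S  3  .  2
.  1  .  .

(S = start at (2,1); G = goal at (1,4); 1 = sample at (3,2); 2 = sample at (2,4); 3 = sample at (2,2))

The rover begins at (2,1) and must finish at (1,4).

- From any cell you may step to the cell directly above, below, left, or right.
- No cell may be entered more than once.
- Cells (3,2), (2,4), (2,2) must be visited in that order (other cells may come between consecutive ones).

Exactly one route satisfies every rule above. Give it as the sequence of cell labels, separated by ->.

(2,1) -> (3,1) -> (3,2) -> (3,3) -> (3,4) -> (2,4) -> (2,3) -> (2,2) -> (1,2) -> (1,3) -> (1,4)

The waypoints must appear in the order (3,2), (2,4), (2,2), with no cell reused.
Route from (2,1): down to (3,1), 3× right (reaching (3,4)), up to (2,4), 2× left (reaching (2,2)), up to (1,2), 2× right (reaching (1,4)) — 10 moves in all.
Check: order respected (1 at step 2, 2 at step 5, 3 at step 7).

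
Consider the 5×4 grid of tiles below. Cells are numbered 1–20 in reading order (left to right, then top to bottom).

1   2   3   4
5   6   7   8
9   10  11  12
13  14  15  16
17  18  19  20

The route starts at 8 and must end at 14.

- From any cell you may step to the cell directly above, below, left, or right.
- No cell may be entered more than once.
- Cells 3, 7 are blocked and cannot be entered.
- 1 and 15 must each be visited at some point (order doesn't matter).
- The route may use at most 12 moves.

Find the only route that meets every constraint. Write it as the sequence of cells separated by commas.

The 12-move cap with required stops at 1, 15 leaves no slack for detours.
Route from 8: 2× down (reaching 16), left to 15, up to 11, left to 10, 2× up (reaching 2), left to 1, 3× down (reaching 13), right to 14 — 12 moves in all.
Check: all required cells visited; 12 ≤ 12 moves.

8, 12, 16, 15, 11, 10, 6, 2, 1, 5, 9, 13, 14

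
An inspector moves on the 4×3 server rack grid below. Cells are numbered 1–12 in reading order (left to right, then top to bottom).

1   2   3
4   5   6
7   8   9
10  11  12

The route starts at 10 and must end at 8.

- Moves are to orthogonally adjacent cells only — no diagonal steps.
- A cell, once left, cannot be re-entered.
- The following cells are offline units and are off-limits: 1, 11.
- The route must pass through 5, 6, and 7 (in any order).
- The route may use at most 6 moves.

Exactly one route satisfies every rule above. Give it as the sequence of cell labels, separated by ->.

The 6-move cap with required stops at 5, 6, 7 leaves no slack for detours.
Route from 10: 2× up (reaching 4), 2× right (reaching 6), down to 9, left to 8 — 6 moves in all.
Check: all required cells visited; 6 ≤ 6 moves.

10 -> 7 -> 4 -> 5 -> 6 -> 9 -> 8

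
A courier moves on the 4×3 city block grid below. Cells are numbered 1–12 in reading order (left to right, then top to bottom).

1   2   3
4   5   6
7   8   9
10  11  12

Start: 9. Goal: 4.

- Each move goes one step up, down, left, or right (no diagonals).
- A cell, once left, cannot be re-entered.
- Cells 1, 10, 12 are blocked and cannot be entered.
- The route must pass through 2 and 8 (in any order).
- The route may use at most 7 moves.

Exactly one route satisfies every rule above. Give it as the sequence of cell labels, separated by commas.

Any route must reach 2 and 8 and still end at 4 within 7 moves, so the order of the required stops is forced.
Route from 9: 2× up (reaching 3), left to 2, 2× down (reaching 8), left to 7, up to 4 — 7 moves in all.
Check: all required cells visited; 7 ≤ 7 moves.

9, 6, 3, 2, 5, 8, 7, 4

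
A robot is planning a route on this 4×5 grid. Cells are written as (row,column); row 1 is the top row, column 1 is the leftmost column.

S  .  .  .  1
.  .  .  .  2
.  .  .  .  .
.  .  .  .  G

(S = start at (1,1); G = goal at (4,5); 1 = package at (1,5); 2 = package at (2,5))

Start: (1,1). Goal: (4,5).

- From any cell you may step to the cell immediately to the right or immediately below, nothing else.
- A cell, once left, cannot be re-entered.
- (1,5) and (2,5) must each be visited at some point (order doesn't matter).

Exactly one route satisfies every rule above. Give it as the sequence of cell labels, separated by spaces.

(1,1) (1,2) (1,3) (1,4) (1,5) (2,5) (3,5) (4,5)

Moves only go right or down, so the column and row indices never decrease.
Route from (1,1): right 4 to (1,5), down 3 to (4,5) — 7 moves in all.
Check: all required cells visited.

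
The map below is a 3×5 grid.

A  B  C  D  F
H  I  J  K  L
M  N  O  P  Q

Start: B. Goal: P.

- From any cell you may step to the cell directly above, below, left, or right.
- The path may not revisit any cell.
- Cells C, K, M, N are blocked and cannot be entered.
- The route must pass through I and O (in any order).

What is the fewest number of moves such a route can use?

4

Any route passes through I and O in some order between B and P. Summing Manhattan distances along each leg and taking the cheapest ordering (B → I → O → P) gives a lower bound of 1 + 2 + 1 = 4 moves.
A route of 4 moves achieves this: B → I → J → O → P.
Since 4 matches the lower bound, it is optimal.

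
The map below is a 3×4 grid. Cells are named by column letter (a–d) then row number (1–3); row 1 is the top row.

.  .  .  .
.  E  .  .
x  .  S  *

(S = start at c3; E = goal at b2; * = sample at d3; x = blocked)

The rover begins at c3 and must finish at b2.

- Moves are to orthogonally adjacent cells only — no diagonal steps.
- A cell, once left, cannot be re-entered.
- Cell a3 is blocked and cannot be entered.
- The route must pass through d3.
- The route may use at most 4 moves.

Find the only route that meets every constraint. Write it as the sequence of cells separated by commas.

The 4-move cap with required stops at d3 leaves no slack for detours.
Route from c3: right to d3, up to d2, 2× left (reaching b2) — 4 moves in all.
Check: all required cells visited; 4 ≤ 4 moves.

c3, d3, d2, c2, b2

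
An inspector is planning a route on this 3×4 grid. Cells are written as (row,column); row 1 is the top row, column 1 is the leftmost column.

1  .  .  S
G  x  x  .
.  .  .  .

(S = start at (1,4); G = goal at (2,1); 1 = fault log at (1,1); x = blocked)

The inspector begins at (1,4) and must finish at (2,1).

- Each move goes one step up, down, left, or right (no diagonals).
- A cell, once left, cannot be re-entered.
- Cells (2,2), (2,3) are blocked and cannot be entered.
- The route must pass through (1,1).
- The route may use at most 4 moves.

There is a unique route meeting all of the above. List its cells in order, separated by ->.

(1,4) -> (1,3) -> (1,2) -> (1,1) -> (2,1)

The budget equals the shortest possible length, so every move has to be on a shortest route through the required cells.
Route from (1,4): left 3 to (1,1), down 1 to (2,1) — 4 moves in all.
Check: all required cells visited; 4 ≤ 4 moves.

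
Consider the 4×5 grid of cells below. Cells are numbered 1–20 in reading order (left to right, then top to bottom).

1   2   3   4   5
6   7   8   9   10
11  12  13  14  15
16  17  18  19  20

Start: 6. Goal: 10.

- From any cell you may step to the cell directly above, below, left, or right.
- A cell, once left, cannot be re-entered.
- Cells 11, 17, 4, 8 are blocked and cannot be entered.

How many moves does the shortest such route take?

The Manhattan distance from 6 to 10 is |2−2| + |1−5| = 4, so at least 4 moves are needed.
That bound ignores the blocked cells. Measuring each leg by the fewest moves that actually steer around them (6→10: 6) raises the lower bound to 6.
A route of 6 moves exists: 6 → 7 → 12 → 13 → 14 → 9 → 10.
Since 6 matches that lower bound, it is optimal.

6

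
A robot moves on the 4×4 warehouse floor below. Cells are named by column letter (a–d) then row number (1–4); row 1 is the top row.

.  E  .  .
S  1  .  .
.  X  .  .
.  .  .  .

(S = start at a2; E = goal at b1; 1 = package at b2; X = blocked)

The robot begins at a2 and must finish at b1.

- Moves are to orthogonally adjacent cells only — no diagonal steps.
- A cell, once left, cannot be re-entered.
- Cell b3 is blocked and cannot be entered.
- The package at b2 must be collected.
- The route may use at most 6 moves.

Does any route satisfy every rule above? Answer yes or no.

One route that works: a2 → b2 → b1.

yes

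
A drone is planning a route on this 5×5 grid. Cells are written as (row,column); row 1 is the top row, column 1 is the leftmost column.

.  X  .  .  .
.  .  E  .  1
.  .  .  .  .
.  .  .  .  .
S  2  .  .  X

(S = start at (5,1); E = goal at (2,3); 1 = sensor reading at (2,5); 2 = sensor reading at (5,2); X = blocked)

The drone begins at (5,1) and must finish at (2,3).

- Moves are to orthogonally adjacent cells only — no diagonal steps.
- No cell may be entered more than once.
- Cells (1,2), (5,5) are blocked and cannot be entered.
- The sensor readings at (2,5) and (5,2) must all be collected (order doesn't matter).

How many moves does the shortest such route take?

9

Any route passes through (2,5) and (5,2) in some order between (5,1) and (2,3). Summing Manhattan distances along each leg and taking the cheapest ordering ((5,1) → (5,2) → (2,5) → (2,3)) gives a lower bound of 1 + 6 + 2 = 9 moves.
A route of 9 moves achieves this: (5,1) → (5,2) → (4,2) → (3,2) → (3,3) → (3,4) → (3,5) → (2,5) → (2,4) → (2,3).
Since 9 matches the lower bound, it is optimal.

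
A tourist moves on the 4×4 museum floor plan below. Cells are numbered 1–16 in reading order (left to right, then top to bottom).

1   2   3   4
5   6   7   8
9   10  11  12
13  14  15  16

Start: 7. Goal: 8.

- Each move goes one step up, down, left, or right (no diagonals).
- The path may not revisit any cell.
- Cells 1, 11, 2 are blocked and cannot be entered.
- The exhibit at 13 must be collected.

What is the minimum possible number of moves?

9

Any route passes through 13 somewhere between 7 and 8. Summing Manhattan distances along the two legs (7 → 13 → 8) gives a lower bound of 4 + 5 = 9 moves.
A route of 9 moves achieves this: 7 → 6 → 10 → 9 → 13 → 14 → 15 → 16 → 12 → 8.
Since 9 matches the lower bound, it is optimal.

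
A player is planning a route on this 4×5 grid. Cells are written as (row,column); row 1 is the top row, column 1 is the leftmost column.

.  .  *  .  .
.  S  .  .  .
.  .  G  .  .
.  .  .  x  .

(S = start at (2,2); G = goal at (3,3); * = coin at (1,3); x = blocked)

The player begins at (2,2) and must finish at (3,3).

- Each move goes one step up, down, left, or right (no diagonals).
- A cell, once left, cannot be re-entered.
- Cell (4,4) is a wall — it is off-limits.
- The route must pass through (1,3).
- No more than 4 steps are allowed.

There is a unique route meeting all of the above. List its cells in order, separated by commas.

The budget equals the shortest possible length, so every move has to be on a shortest route through the required cells.
Route from (2,2): up 1 to (1,2), right 1 to (1,3), down 2 to (3,3) — 4 moves in all.
Check: all required cells visited; 4 ≤ 4 moves.

(2,2), (1,2), (1,3), (2,3), (3,3)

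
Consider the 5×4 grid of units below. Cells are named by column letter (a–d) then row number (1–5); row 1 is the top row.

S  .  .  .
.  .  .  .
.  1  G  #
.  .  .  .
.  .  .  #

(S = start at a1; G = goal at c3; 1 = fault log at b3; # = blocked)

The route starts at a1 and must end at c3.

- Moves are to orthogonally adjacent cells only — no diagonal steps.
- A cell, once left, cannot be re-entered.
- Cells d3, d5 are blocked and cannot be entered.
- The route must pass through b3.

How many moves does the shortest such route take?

Any route passes through b3 somewhere between a1 and c3. Summing Manhattan distances along the two legs (a1 → b3 → c3) gives a lower bound of 3 + 1 = 4 moves.
A route of 4 moves achieves this: a1 → a2 → a3 → b3 → c3.
Since 4 matches the lower bound, it is optimal.

4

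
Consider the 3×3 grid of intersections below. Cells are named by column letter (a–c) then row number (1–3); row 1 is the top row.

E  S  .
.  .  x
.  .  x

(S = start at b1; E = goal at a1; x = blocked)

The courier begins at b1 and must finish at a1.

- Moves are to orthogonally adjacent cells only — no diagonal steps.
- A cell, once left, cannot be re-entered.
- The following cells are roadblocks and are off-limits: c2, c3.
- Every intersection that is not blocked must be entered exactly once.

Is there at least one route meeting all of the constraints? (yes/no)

no

Cell c1 has only one open neighbour but is neither the start nor the goal, so a Hamiltonian route would have to both enter and leave it through the same neighbour — impossible without revisiting.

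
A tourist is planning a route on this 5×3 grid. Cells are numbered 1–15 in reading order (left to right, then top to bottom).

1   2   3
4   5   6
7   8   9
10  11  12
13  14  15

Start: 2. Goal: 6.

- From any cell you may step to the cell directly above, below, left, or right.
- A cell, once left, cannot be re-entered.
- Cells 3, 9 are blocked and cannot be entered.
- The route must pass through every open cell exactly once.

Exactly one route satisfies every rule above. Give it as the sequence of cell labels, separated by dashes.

2 - 1 - 4 - 7 - 10 - 13 - 14 - 15 - 12 - 11 - 8 - 5 - 6

Need to visit all 13 open cells exactly once, starting at 2 and ending at 6.
Cell 13 has only two open neighbours (10 and 14), so the path must pass straight through it: one of those is the cell it's entered from and the other is where it exits.
Route from 2: left to 1, 4× down (reaching 13), 2× right (reaching 15), up to 12, left to 11, 2× up (reaching 5), right to 6 — 12 moves in all.
Check: all 13 open cells covered.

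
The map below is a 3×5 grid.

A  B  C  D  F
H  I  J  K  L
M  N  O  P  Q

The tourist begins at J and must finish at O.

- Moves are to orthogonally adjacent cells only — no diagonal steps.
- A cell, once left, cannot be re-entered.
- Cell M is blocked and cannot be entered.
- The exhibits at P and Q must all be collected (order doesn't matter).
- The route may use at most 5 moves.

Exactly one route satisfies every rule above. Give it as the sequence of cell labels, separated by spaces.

The 5-move cap with required stops at P, Q leaves no slack for detours.
Route from J: right 2 to L, down 1 to Q, left 2 to O — 5 moves in all.
Check: all required cells visited; 5 ≤ 5 moves.

J K L Q P O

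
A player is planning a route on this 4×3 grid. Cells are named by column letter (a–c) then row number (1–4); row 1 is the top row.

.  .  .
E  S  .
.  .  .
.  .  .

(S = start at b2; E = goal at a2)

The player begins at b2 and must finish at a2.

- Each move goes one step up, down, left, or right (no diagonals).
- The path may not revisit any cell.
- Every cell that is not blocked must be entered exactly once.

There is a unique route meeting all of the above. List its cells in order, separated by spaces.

Need to visit all 12 open cells exactly once, starting at b2 and ending at a2.
Route from b2: down 1 to b3, left 1 to a3, down 1 to a4, right 2 to c4, up 3 to c1, left 2 to a1, down 1 to a2 — 11 moves in all.
Check: all 12 open cells covered.

b2 b3 a3 a4 b4 c4 c3 c2 c1 b1 a1 a2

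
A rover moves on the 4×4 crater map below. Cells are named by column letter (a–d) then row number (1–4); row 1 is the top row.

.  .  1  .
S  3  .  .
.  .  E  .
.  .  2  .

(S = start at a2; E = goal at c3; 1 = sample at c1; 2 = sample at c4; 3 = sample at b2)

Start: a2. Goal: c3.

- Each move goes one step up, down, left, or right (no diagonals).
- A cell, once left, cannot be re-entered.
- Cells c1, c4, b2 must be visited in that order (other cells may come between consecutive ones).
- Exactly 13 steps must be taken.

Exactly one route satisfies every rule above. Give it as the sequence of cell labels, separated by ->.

The waypoints must appear in the order c1, c4, b2, with no cell reused.
Route from a2: up to a1, 3× right (reaching d1), 3× down (reaching d4), 2× left (reaching b4), 2× up (reaching b2), right to c2, down to c3 — 13 moves in all.
Check: order respected (1 at step 3, 2 at step 8, 3 at step 11); 13 moves as required.

a2 -> a1 -> b1 -> c1 -> d1 -> d2 -> d3 -> d4 -> c4 -> b4 -> b3 -> b2 -> c2 -> c3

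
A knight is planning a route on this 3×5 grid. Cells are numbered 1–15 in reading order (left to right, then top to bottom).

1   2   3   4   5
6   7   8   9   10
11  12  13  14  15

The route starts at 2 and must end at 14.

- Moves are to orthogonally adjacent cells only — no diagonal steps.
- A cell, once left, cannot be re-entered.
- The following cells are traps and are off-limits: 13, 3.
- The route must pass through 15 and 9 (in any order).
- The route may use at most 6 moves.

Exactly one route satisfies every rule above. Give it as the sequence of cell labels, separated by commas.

Any route must reach 15 and 9 and still end at 14 within 6 moves, so the order of the required stops is forced.
Route from 2: down 1 to 7, right 3 to 10, down 1 to 15, left 1 to 14 — 6 moves in all.
Check: all required cells visited; 6 ≤ 6 moves.

2, 7, 8, 9, 10, 15, 14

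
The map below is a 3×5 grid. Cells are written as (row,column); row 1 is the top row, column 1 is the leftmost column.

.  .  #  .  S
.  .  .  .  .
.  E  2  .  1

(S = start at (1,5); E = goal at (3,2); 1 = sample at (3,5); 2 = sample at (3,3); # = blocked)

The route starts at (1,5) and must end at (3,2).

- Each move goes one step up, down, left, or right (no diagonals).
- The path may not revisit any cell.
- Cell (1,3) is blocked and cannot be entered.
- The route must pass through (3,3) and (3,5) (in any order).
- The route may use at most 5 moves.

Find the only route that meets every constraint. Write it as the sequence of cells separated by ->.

The 5-move cap with required stops at (3,3), (3,5) leaves no slack for detours.
Route from (1,5): down 2 to (3,5), left 3 to (3,2) — 5 moves in all.
Check: all required cells visited; 5 ≤ 5 moves.

(1,5) -> (2,5) -> (3,5) -> (3,4) -> (3,3) -> (3,2)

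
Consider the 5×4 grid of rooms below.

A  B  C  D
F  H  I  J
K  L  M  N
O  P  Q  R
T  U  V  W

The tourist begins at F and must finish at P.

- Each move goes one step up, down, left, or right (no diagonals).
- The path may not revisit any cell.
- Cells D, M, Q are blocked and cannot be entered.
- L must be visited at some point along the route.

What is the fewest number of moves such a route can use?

3

Any route passes through L somewhere between F and P. Summing Manhattan distances along the two legs (F → L → P) gives a lower bound of 2 + 1 = 3 moves.
A route of 3 moves achieves this: F → K → L → P.
Since 3 matches the lower bound, it is optimal.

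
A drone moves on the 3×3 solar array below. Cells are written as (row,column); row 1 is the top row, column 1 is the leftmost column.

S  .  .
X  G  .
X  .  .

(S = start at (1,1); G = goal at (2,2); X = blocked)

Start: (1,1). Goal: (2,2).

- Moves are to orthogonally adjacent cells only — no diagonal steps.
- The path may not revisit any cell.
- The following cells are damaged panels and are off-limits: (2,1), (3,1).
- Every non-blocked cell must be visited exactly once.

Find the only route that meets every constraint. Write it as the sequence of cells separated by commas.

Need to visit all 7 open cells exactly once, starting at (1,1) and ending at (2,2).
Cell (1,3) has only two open neighbours ((2,3) and (1,2)), so the path must pass straight through it: one of those is the cell it's entered from and the other is where it exits.
Route from (1,1): 2× right (reaching (1,3)), 2× down (reaching (3,3)), left to (3,2), up to (2,2) — 6 moves in all.
Check: all 7 open cells covered.

(1,1), (1,2), (1,3), (2,3), (3,3), (3,2), (2,2)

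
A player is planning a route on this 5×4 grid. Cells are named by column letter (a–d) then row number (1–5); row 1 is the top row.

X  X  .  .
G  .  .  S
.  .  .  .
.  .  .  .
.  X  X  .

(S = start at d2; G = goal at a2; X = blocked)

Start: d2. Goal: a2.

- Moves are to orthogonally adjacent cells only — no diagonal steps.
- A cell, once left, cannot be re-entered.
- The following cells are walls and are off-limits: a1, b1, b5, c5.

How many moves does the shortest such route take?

The Manhattan distance from d2 to a2 is |2−2| + |4−1| = 3, so at least 3 moves are needed.
A route of 3 moves achieves this: d2 → c2 → b2 → a2.
Since 3 matches the lower bound, it is optimal.

3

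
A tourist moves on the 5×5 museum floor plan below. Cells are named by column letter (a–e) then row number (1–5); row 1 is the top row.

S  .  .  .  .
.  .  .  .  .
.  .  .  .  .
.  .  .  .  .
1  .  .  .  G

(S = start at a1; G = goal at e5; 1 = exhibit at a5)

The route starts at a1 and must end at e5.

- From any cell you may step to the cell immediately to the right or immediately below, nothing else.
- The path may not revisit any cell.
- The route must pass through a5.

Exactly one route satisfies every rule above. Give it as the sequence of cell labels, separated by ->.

Moves only go right or down, so the column and row indices never decrease.
Route from a1: down 4 to a5, right 4 to e5 — 8 moves in all.
Check: all required cells visited.

a1 -> a2 -> a3 -> a4 -> a5 -> b5 -> c5 -> d5 -> e5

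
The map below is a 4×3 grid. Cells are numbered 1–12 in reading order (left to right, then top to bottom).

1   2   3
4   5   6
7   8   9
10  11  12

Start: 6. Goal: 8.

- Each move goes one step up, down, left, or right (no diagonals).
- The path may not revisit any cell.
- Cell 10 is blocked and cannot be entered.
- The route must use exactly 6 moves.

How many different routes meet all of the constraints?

4

Need simple routes of exactly 6 moves from 6 to 8 (Manhattan distance 2, so 2 moves are spent on a detour and 2 undoing it).
Enumerating: 6 3 2 5 4 7 8 | 6 3 2 1 4 7 8 | 6 3 2 1 4 5 8 | 6 5 2 1 4 7 8.
That gives 4 routes.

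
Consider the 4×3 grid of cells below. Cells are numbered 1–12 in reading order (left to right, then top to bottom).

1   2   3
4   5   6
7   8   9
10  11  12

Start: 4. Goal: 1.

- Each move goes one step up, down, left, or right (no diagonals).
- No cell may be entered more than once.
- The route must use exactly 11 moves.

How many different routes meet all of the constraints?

2

Need simple routes of exactly 11 moves from 4 to 1 (Manhattan distance 1, so 5 moves are spent on a detour and 5 undoing it).
Enumerating: 4 7 10 11 12 9 8 5 6 3 2 1 | 4 5 8 7 10 11 12 9 6 3 2 1.
That gives 2 routes.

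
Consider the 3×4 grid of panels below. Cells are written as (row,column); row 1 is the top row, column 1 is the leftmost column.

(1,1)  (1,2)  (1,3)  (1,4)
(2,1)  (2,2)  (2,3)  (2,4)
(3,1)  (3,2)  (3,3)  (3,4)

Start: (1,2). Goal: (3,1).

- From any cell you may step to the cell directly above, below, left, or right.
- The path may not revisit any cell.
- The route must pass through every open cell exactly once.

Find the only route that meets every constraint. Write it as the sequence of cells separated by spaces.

(1,2) (1,1) (2,1) (2,2) (2,3) (1,3) (1,4) (2,4) (3,4) (3,3) (3,2) (3,1)

Need to visit all 12 open cells exactly once, starting at (1,2) and ending at (3,1).
Cell (3,4) has only two open neighbours ((2,4) and (3,3)), so the path must pass straight through it: one of those is the cell it's entered from and the other is where it exits.
Route from (1,2): left 1 to (1,1), down 1 to (2,1), right 2 to (2,3), up 1 to (1,3), right 1 to (1,4), down 2 to (3,4), left 3 to (3,1) — 11 moves in all.
Check: all 12 open cells covered.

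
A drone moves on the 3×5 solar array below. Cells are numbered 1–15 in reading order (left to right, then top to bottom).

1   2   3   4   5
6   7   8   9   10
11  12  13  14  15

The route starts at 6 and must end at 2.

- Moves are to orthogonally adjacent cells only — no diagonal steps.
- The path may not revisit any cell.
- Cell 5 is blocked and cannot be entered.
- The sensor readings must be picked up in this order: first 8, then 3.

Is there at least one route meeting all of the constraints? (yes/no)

yes

One route that works: 6 → 7 → 8 → 3 → 2.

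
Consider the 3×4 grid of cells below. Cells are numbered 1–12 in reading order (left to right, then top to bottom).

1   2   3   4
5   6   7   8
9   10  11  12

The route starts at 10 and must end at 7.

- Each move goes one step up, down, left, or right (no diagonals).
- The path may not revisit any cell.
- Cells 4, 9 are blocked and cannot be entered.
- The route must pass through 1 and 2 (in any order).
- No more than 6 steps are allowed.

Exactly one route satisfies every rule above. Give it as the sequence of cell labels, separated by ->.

10 -> 6 -> 5 -> 1 -> 2 -> 3 -> 7

The budget equals the shortest possible length, so every move has to be on a shortest route through the required cells.
Route from 10: up 1 to 6, left 1 to 5, up 1 to 1, right 2 to 3, down 1 to 7 — 6 moves in all.
Check: all required cells visited; 6 ≤ 6 moves.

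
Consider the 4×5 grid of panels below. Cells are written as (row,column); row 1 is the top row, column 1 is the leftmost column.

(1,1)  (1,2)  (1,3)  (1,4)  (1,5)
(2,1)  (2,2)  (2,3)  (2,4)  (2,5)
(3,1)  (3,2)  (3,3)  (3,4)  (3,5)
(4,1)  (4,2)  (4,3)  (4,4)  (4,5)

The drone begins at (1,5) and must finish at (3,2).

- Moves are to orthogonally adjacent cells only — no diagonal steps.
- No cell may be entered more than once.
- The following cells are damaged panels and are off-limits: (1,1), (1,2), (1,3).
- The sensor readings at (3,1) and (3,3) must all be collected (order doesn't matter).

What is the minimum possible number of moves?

Any route passes through (3,1) and (3,3) in some order between (1,5) and (3,2). Summing Manhattan distances along each leg and taking the cheapest ordering ((1,5) → (3,3) → (3,1) → (3,2)) gives a lower bound of 4 + 2 + 1 = 7 moves.
The shortest route satisfying every rule uses 9 moves: (1,5) → (2,5) → (3,5) → (3,4) → (3,3) → (2,3) → (2,2) → (2,1) → (3,1) → (3,2).
The no-revisit rule (legs can't share cells) pushes the minimum above the 7-move bound; an exhaustive check rules out every length from 7 to 8, leaving 9 as the minimum.

9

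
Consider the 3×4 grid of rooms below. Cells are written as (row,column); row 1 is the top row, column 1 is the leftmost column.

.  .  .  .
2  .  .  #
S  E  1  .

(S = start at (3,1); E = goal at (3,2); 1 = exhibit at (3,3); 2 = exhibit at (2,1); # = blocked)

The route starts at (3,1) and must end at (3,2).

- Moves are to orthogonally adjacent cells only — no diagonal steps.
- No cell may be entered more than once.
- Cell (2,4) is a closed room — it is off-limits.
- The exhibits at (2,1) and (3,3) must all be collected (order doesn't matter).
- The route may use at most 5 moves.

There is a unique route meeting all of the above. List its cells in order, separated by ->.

The budget equals the shortest possible length, so every move has to be on a shortest route through the required cells.
Route from (3,1): up to (2,1), 2× right (reaching (2,3)), down to (3,3), left to (3,2) — 5 moves in all.
Check: all required cells visited; 5 ≤ 5 moves.

(3,1) -> (2,1) -> (2,2) -> (2,3) -> (3,3) -> (3,2)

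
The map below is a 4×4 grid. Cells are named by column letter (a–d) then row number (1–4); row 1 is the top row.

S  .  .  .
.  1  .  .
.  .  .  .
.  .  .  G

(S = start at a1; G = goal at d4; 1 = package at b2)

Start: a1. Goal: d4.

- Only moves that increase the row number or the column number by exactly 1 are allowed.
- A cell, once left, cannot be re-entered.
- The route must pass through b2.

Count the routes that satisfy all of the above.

A right/down-only route from a1 to d4 makes exactly 3 down-moves and 3 right-moves in some order.
With no other constraints that would be C(6,3) = 20 routes.
Split at b2 and multiply the segment counts: a1→b2: 2; b2→d4: 6; product = 12.
That gives 12 routes.

12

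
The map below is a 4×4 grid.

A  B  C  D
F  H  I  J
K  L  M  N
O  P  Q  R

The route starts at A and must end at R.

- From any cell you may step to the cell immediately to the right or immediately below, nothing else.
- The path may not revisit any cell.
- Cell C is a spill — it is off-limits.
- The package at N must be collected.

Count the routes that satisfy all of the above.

7

A right/down-only route from A to R makes exactly 3 down-moves and 3 right-moves in some order.
With no other constraints that would be C(6,3) = 20 routes.
Split at N and multiply the segment counts (each segment already excludes blocked cells): A→N: 7; N→R: 1; product = 7.
That gives 7 routes.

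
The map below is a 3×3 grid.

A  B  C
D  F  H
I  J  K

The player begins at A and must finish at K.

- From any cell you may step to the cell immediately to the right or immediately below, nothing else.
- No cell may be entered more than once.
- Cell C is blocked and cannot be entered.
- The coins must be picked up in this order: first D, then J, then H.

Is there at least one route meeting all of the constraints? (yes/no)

H lies above J, so going from J to H would need an upward move — but moves only go right/down, so J cannot be visited before H.

no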